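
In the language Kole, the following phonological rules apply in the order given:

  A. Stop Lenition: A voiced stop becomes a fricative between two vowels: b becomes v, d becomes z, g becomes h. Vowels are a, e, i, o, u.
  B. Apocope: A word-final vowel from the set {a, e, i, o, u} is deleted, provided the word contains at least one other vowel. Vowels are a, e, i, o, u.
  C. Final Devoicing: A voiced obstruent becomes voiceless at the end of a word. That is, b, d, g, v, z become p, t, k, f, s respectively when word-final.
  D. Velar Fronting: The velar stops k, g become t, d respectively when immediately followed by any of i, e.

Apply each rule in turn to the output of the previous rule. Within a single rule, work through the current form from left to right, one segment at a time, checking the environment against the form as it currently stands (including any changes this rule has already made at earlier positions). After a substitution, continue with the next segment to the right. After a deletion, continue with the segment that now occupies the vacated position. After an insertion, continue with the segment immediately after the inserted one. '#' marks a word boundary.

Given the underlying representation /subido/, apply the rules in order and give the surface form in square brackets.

A Stop Lenition: [subido] → [suvizo]
B Apocope: [suvizo] → [suviz]
C Final Devoicing: [suviz] → [suvis]
D Velar Fronting: no change — [suvis]

[suvis]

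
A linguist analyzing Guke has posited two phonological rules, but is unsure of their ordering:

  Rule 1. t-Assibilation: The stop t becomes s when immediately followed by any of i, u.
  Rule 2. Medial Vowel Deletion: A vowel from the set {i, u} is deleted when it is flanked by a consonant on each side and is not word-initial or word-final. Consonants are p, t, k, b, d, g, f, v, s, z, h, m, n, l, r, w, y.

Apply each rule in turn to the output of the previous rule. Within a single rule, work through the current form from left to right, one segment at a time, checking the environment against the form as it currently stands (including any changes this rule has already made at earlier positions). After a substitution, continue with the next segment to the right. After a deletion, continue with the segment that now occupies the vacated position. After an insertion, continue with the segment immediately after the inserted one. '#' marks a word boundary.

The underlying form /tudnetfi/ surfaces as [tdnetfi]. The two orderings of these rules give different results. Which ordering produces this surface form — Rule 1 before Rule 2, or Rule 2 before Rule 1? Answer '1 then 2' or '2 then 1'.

2 then 1

Order 1 then 2:
  1 t-Assibilation: [tudnetfi] → [sudnetfi]
  2 Medial Vowel Deletion: [sudnetfi] → [sdnetfi]
  result: [sdnetfi]
Order 2 then 1:
  2 Medial Vowel Deletion: [tudnetfi] → [tdnetfi]
  1 t-Assibilation: no change — [tdnetfi]
  result: [tdnetfi]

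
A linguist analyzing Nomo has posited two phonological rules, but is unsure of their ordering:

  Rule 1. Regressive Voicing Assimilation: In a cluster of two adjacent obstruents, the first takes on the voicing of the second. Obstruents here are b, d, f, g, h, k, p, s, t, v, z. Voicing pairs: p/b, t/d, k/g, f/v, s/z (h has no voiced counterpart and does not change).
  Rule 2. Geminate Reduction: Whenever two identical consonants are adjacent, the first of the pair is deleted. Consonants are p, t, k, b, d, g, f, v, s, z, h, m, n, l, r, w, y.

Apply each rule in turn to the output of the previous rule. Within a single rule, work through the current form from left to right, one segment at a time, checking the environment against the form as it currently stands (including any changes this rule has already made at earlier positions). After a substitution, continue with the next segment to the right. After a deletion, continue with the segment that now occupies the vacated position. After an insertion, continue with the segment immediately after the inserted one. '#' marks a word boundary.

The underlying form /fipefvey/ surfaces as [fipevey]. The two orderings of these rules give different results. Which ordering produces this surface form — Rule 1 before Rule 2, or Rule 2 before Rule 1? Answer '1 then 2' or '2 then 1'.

1 then 2

Order 1 then 2:
  1 Regressive Voicing Assimilation: [fipefvey] → [fipevvey]
  2 Geminate Reduction: [fipevvey] → [fipevey]
  result: [fipevey]
Order 2 then 1:
  2 Geminate Reduction: no change — [fipefvey]
  1 Regressive Voicing Assimilation: [fipefvey] → [fipevvey]
  result: [fipevvey]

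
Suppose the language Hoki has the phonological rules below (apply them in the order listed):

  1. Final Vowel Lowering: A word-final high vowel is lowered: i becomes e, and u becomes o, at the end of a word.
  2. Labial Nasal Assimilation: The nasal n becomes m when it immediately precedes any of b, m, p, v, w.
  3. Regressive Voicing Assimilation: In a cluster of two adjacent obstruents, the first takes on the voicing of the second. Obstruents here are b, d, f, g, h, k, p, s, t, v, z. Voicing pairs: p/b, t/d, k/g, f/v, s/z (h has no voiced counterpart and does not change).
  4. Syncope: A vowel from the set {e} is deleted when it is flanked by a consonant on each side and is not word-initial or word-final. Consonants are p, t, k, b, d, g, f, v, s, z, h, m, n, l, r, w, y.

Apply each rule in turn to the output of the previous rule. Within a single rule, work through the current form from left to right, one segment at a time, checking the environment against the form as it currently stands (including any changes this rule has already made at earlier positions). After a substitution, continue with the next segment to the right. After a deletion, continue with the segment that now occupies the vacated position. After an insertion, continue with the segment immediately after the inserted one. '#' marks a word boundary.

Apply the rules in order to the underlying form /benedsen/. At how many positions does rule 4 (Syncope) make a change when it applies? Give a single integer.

3

1 Final Vowel Lowering: no change — [benedsen]
2 Labial Nasal Assimilation: no change — [benedsen]
3 Regressive Voicing Assimilation: [benedsen] → [benetsen]
4 Syncope: [benetsen] → [bntsn]
Rule 4 changed 3 position(s).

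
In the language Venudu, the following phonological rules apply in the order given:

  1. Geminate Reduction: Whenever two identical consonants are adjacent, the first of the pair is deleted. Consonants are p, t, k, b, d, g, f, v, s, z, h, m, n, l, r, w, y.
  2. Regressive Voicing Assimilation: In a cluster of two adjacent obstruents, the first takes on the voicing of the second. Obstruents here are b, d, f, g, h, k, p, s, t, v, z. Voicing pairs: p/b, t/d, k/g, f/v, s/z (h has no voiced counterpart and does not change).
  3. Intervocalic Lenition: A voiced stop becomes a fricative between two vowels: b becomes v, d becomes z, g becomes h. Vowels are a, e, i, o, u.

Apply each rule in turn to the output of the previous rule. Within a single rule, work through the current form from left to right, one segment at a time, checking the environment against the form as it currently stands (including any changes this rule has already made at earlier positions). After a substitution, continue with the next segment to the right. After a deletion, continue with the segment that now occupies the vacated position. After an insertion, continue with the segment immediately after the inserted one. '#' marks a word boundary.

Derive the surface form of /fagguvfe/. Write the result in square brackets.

[fahuffe]

1 Geminate Reduction: [fagguvfe] → [faguvfe]
2 Regressive Voicing Assimilation: [faguvfe] → [faguffe]
3 Intervocalic Lenition: [faguffe] → [fahuffe]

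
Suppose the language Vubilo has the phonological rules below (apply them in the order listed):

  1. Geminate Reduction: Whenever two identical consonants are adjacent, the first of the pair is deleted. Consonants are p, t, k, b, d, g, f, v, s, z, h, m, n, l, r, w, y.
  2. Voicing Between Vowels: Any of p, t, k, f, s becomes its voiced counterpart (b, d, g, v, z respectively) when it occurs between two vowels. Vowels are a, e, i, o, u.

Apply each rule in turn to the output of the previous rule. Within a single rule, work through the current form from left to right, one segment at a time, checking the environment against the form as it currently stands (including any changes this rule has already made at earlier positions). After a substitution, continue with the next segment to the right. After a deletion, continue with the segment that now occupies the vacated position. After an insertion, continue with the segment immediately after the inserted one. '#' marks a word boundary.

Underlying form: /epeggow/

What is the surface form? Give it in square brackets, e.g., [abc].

1 Geminate Reduction: [epeggow] → [epegow]
2 Voicing Between Vowels: [epegow] → [ebegow]

[ebegow]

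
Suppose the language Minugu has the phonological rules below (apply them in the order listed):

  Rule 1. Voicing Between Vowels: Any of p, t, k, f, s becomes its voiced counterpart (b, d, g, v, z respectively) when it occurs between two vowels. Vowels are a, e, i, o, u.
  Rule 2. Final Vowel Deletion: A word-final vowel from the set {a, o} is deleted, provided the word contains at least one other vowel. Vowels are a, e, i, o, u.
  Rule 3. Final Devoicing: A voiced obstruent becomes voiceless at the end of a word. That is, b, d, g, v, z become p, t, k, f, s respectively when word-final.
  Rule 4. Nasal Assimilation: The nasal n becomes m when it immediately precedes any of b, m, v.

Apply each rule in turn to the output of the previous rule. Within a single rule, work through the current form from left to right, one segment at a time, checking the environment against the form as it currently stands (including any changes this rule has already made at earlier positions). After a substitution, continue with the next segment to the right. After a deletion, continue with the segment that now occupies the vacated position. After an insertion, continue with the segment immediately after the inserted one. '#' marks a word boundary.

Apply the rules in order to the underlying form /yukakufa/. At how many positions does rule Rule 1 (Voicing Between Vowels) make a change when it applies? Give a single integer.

3

Rule 1 Voicing Between Vowels: [yukakufa] → [yugaguva]
Rule 2 Final Vowel Deletion: [yugaguva] → [yugaguv]
Rule 3 Final Devoicing: [yugaguv] → [yugaguf]
Rule 4 Nasal Assimilation: no change — [yugaguf]
Rule Rule 1 changed 3 position(s).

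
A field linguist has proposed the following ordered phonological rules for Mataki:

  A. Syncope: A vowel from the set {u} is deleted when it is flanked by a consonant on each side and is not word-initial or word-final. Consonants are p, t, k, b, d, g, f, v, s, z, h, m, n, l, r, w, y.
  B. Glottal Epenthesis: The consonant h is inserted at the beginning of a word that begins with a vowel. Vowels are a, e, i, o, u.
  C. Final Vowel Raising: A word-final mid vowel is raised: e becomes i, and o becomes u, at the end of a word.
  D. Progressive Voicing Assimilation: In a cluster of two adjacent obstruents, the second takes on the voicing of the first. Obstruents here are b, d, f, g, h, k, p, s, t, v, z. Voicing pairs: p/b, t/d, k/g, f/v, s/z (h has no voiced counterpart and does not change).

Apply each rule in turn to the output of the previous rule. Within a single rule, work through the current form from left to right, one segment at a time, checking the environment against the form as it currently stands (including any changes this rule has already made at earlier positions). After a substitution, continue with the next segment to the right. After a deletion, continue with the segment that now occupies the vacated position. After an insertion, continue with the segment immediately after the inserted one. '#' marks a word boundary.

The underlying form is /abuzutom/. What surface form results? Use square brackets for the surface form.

A Syncope: [abuzutom] → [abztom]
B Glottal Epenthesis: [abztom] → [habztom]
C Final Vowel Raising: no change — [habztom]
D Progressive Voicing Assimilation: [habztom] → [habzdom]

[habzdom]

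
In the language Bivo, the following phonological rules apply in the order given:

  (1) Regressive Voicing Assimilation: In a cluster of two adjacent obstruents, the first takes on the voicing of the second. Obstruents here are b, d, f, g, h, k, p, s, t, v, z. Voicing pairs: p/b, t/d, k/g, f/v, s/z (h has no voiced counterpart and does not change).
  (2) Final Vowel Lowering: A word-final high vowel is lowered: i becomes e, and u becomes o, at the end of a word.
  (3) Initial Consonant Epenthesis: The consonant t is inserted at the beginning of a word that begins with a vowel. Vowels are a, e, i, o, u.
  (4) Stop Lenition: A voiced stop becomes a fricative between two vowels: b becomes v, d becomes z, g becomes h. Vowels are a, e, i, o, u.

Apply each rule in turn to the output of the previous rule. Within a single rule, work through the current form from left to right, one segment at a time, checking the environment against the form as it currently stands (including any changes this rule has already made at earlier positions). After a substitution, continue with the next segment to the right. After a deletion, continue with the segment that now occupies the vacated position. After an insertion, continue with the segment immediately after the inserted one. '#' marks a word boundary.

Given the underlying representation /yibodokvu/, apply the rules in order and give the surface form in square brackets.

[yivozogvo]

(1) Regressive Voicing Assimilation: [yibodokvu] → [yibodogvu]
(2) Final Vowel Lowering: [yibodogvu] → [yibodogvo]
(3) Initial Consonant Epenthesis: no change — [yibodogvo]
(4) Stop Lenition: [yibodogvo] → [yivozogvo]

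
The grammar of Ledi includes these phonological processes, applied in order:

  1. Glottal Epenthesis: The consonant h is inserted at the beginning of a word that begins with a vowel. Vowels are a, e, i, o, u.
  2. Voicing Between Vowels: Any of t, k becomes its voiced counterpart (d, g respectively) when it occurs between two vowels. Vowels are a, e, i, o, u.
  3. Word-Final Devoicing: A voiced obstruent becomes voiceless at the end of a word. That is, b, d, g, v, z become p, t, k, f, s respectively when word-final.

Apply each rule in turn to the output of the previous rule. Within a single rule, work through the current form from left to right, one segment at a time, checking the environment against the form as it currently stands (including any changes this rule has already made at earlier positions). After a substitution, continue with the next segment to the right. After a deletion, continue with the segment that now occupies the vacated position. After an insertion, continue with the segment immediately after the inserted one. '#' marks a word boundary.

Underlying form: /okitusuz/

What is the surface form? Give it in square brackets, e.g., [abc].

[hogidusus]

1 Glottal Epenthesis: [okitusuz] → [hokitusuz]
2 Voicing Between Vowels: [hokitusuz] → [hogidusuz]
3 Word-Final Devoicing: [hogidusuz] → [hogidusus]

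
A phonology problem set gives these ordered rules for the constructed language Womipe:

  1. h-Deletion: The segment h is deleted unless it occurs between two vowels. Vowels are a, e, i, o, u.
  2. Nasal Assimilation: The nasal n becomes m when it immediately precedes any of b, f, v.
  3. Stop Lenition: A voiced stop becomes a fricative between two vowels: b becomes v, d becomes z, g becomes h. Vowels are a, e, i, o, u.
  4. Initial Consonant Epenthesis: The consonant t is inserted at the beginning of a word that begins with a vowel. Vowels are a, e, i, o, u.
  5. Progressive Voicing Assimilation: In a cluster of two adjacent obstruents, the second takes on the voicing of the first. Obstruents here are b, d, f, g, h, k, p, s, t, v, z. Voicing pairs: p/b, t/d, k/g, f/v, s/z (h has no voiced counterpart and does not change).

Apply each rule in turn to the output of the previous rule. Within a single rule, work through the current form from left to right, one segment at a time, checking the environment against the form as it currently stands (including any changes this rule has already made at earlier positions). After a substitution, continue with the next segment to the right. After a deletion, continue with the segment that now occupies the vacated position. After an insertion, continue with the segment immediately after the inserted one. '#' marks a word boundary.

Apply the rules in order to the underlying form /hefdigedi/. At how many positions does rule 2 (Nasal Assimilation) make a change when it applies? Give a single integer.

0

1 h-Deletion: [hefdigedi] → [efdigedi]
2 Nasal Assimilation: no change — [efdigedi]
3 Stop Lenition: [efdigedi] → [efdihezi]
4 Initial Consonant Epenthesis: [efdihezi] → [tefdihezi]
5 Progressive Voicing Assimilation: [tefdihezi] → [teftihezi]
Rule 2 changed 0 position(s).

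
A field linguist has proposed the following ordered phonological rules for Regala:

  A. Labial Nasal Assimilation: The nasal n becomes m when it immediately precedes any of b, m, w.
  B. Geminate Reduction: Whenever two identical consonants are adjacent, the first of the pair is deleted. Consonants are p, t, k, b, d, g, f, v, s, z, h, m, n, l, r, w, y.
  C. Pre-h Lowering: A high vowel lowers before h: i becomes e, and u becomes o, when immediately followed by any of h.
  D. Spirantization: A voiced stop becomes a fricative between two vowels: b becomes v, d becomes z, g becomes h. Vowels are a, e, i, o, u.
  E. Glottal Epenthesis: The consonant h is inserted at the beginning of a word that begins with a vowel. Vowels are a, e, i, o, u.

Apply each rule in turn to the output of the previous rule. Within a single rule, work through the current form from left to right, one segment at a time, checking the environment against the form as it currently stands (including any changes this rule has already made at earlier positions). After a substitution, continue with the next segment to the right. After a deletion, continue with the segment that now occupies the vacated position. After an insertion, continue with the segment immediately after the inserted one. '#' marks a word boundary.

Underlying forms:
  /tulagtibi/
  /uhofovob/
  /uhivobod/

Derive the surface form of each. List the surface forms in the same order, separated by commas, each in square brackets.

/tulagtibi/:
  A Labial Nasal Assimilation: no change — [tulagtibi]
  B Geminate Reduction: no change — [tulagtibi]
  C Pre-h Lowering: no change — [tulagtibi]
  D Spirantization: [tulagtibi] → [tulagtivi]
  E Glottal Epenthesis: no change — [tulagtivi]
/uhofovob/:
  A Labial Nasal Assimilation: no change — [uhofovob]
  B Geminate Reduction: no change — [uhofovob]
  C Pre-h Lowering: [uhofovob] → [ohofovob]
  D Spirantization: no change — [ohofovob]
  E Glottal Epenthesis: [ohofovob] → [hohofovob]
/uhivobod/:
  A Labial Nasal Assimilation: no change — [uhivobod]
  B Geminate Reduction: no change — [uhivobod]
  C Pre-h Lowering: [uhivobod] → [ohivobod]
  D Spirantization: [ohivobod] → [ohivovod]
  E Glottal Epenthesis: [ohivovod] → [hohivovod]

[tulagtivi], [hohofovob], [hohivovod]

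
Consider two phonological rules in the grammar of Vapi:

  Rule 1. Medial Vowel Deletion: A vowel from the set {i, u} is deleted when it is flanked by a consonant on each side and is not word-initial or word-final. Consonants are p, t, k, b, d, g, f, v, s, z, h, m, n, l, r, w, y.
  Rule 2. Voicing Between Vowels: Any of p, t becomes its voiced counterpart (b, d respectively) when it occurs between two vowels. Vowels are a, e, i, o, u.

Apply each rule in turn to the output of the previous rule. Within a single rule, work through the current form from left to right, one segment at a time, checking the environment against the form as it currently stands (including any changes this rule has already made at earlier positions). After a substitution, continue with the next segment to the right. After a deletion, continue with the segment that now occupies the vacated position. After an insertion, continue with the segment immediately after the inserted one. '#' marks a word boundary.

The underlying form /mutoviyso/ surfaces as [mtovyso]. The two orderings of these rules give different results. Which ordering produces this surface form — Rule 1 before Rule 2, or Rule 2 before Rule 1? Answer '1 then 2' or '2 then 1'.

1 then 2

Order 1 then 2:
  1 Medial Vowel Deletion: [mutoviyso] → [mtovyso]
  2 Voicing Between Vowels: no change — [mtovyso]
  result: [mtovyso]
Order 2 then 1:
  2 Voicing Between Vowels: [mutoviyso] → [mudoviyso]
  1 Medial Vowel Deletion: [mudoviyso] → [mdovyso]
  result: [mdovyso]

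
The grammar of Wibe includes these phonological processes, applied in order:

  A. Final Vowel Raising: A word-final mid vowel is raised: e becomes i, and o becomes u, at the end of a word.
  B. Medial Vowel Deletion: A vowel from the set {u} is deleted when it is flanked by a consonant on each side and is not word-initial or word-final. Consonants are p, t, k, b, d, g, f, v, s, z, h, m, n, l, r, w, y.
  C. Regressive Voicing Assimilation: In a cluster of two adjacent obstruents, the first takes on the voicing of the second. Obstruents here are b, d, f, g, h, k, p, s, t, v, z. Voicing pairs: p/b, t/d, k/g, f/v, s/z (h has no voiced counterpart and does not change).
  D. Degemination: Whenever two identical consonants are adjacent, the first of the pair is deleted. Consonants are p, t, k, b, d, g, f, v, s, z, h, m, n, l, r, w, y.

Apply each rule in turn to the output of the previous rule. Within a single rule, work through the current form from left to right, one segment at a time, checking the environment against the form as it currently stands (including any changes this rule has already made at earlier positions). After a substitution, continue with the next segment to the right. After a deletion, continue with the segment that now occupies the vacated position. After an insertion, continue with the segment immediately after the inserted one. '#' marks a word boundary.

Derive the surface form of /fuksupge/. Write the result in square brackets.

A Final Vowel Raising: [fuksupge] → [fuksupgi]
B Medial Vowel Deletion: [fuksupgi] → [fkspgi]
C Regressive Voicing Assimilation: [fkspgi] → [fksbgi]
D Degemination: no change — [fksbgi]

[fksbgi]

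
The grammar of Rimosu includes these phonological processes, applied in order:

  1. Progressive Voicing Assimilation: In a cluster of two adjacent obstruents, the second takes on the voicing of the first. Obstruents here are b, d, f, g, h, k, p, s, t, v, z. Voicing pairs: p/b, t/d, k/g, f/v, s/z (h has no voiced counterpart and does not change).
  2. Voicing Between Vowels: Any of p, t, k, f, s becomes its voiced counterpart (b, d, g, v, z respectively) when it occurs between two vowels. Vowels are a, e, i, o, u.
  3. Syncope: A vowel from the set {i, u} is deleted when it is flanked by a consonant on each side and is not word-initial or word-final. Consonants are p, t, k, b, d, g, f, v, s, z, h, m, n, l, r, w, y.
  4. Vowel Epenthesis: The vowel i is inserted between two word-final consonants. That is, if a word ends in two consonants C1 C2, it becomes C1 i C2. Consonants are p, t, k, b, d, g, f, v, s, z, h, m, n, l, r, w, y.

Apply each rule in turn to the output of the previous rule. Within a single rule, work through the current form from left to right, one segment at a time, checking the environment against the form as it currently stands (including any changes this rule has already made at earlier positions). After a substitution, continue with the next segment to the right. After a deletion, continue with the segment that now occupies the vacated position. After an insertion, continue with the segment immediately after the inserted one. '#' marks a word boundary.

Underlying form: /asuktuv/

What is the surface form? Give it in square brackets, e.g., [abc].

[azktiv]

1 Progressive Voicing Assimilation: no change — [asuktuv]
2 Voicing Between Vowels: [asuktuv] → [azuktuv]
3 Syncope: [azuktuv] → [azktv]
4 Vowel Epenthesis: [azktv] → [azktiv]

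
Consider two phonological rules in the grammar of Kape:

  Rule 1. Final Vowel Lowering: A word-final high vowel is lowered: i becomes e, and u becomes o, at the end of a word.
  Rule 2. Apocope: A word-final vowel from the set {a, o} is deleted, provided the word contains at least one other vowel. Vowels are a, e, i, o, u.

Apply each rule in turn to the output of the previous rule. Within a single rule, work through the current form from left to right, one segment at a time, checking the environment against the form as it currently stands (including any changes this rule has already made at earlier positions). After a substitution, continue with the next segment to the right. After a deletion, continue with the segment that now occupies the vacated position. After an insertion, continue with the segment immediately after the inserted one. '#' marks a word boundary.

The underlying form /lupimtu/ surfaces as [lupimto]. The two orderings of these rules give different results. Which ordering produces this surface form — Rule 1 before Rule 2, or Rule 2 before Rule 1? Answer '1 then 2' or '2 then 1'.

Order 1 then 2:
  1 Final Vowel Lowering: [lupimtu] → [lupimto]
  2 Apocope: [lupimto] → [lupimt]
  result: [lupimt]
Order 2 then 1:
  2 Apocope: no change — [lupimtu]
  1 Final Vowel Lowering: [lupimtu] → [lupimto]
  result: [lupimto]

2 then 1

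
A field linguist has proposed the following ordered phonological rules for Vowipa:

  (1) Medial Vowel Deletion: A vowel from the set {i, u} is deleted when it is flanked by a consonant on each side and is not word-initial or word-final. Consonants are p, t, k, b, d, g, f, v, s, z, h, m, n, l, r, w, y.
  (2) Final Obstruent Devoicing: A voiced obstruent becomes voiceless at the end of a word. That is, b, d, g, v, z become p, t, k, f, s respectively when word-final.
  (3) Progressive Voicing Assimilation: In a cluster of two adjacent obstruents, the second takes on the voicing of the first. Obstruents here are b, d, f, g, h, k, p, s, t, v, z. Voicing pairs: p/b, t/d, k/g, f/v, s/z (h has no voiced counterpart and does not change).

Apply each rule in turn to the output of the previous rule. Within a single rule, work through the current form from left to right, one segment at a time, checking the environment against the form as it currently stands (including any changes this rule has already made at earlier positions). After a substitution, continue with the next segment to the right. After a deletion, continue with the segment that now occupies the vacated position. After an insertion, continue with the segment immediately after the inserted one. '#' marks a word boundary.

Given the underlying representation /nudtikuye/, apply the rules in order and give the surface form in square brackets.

[nddgye]

(1) Medial Vowel Deletion: [nudtikuye] → [ndtkye]
(2) Final Obstruent Devoicing: no change — [ndtkye]
(3) Progressive Voicing Assimilation: [ndtkye] → [nddgye]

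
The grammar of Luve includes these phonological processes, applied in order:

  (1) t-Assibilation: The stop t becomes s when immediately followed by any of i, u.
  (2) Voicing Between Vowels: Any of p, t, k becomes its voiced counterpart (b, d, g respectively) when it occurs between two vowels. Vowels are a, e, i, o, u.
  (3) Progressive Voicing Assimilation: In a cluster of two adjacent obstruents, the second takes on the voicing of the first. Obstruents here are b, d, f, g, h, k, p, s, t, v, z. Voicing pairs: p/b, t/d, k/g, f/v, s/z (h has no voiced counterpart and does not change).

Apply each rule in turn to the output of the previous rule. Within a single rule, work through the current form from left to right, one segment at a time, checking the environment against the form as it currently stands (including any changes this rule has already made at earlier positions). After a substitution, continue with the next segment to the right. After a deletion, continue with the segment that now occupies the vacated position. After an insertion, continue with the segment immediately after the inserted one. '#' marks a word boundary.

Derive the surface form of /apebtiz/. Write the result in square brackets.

(1) t-Assibilation: [apebtiz] → [apebsiz]
(2) Voicing Between Vowels: [apebsiz] → [abebsiz]
(3) Progressive Voicing Assimilation: [abebsiz] → [abebziz]

[abebziz]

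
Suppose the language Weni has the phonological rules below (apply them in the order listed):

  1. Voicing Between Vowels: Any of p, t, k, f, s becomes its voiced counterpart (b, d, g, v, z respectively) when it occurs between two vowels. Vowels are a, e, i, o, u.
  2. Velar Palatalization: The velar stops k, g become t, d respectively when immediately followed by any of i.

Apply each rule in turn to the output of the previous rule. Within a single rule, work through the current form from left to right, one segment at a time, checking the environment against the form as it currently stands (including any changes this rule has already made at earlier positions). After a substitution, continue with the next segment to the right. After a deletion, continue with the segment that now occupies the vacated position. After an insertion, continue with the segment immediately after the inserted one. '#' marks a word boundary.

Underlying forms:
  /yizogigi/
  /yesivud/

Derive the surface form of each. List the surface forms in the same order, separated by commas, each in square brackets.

[yizodidi], [yezivud]

/yizogigi/:
  1 Voicing Between Vowels: no change — [yizogigi]
  2 Velar Palatalization: [yizogigi] → [yizodidi]
/yesivud/:
  1 Voicing Between Vowels: [yesivud] → [yezivud]
  2 Velar Palatalization: no change — [yezivud]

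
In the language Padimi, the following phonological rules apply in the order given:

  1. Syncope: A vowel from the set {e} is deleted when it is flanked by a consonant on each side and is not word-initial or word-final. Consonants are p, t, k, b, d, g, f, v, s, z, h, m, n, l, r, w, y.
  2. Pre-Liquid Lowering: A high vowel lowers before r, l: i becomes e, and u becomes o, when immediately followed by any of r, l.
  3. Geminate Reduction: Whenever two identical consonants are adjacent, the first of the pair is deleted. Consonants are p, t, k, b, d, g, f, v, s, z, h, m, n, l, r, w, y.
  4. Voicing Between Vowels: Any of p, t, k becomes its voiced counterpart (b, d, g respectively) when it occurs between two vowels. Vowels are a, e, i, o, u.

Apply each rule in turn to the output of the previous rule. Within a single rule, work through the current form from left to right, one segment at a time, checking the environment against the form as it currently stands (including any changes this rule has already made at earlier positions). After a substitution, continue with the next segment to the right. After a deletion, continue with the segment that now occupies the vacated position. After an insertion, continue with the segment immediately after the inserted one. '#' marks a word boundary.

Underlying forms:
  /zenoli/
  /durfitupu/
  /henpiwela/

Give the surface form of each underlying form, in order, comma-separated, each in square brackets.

[znoli], [dorfidubu], [hnpiwla]

/zenoli/:
  1 Syncope: [zenoli] → [znoli]
  2 Pre-Liquid Lowering: no change — [znoli]
  3 Geminate Reduction: no change — [znoli]
  4 Voicing Between Vowels: no change — [znoli]
/durfitupu/:
  1 Syncope: no change — [durfitupu]
  2 Pre-Liquid Lowering: [durfitupu] → [dorfitupu]
  3 Geminate Reduction: no change — [dorfitupu]
  4 Voicing Between Vowels: [dorfitupu] → [dorfidubu]
/henpiwela/:
  1 Syncope: [henpiwela] → [hnpiwla]
  2 Pre-Liquid Lowering: no change — [hnpiwla]
  3 Geminate Reduction: no change — [hnpiwla]
  4 Voicing Between Vowels: no change — [hnpiwla]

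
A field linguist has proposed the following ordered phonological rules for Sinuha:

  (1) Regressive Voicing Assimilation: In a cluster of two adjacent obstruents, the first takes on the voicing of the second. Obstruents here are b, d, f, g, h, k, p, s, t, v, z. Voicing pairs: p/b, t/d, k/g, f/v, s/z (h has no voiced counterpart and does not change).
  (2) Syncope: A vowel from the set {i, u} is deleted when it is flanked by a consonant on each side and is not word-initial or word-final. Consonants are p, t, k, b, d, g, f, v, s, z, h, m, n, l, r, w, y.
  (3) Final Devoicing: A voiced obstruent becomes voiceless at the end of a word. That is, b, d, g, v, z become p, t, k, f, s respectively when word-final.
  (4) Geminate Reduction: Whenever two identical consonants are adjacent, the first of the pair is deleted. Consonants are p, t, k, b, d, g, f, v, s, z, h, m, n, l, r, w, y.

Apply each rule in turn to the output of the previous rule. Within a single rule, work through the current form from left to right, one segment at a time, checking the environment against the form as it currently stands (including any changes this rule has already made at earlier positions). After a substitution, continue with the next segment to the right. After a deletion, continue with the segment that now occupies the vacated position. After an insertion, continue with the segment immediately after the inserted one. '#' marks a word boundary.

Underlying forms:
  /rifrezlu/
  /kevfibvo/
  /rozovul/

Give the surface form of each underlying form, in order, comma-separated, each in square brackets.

[rfrezlu], [kefbvo], [rozovl]

/rifrezlu/:
  (1) Regressive Voicing Assimilation: no change — [rifrezlu]
  (2) Syncope: [rifrezlu] → [rfrezlu]
  (3) Final Devoicing: no change — [rfrezlu]
  (4) Geminate Reduction: no change — [rfrezlu]
/kevfibvo/:
  (1) Regressive Voicing Assimilation: [kevfibvo] → [keffibvo]
  (2) Syncope: [keffibvo] → [keffbvo]
  (3) Final Devoicing: no change — [keffbvo]
  (4) Geminate Reduction: [keffbvo] → [kefbvo]
/rozovul/:
  (1) Regressive Voicing Assimilation: no change — [rozovul]
  (2) Syncope: [rozovul] → [rozovl]
  (3) Final Devoicing: no change — [rozovl]
  (4) Geminate Reduction: no change — [rozovl]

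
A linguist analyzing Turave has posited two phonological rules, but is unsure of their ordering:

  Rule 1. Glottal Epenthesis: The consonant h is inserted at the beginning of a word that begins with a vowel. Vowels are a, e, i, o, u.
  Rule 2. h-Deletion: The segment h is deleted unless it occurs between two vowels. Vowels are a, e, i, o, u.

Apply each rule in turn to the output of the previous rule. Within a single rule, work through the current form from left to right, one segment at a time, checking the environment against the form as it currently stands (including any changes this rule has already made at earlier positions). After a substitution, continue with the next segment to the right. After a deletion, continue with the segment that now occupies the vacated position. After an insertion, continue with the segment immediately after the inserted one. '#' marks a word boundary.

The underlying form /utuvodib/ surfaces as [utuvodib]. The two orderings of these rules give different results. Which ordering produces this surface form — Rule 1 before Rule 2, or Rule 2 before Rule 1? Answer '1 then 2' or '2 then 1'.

Order 1 then 2:
  1 Glottal Epenthesis: [utuvodib] → [hutuvodib]
  2 h-Deletion: [hutuvodib] → [utuvodib]
  result: [utuvodib]
Order 2 then 1:
  2 h-Deletion: no change — [utuvodib]
  1 Glottal Epenthesis: [utuvodib] → [hutuvodib]
  result: [hutuvodib]

1 then 2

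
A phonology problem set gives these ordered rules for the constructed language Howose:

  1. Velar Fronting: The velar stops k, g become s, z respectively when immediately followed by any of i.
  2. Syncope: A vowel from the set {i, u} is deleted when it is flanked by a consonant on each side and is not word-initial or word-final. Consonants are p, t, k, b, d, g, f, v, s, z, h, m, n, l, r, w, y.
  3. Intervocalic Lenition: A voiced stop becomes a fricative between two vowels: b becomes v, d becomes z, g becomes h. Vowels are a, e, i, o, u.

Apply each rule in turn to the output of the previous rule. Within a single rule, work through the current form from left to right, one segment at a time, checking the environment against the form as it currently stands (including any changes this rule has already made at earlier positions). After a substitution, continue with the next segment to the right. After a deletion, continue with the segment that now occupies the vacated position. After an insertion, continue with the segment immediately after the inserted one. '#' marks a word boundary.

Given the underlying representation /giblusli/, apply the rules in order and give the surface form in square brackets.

1 Velar Fronting: [giblusli] → [ziblusli]
2 Syncope: [ziblusli] → [zblsli]
3 Intervocalic Lenition: no change — [zblsli]

[zblsli]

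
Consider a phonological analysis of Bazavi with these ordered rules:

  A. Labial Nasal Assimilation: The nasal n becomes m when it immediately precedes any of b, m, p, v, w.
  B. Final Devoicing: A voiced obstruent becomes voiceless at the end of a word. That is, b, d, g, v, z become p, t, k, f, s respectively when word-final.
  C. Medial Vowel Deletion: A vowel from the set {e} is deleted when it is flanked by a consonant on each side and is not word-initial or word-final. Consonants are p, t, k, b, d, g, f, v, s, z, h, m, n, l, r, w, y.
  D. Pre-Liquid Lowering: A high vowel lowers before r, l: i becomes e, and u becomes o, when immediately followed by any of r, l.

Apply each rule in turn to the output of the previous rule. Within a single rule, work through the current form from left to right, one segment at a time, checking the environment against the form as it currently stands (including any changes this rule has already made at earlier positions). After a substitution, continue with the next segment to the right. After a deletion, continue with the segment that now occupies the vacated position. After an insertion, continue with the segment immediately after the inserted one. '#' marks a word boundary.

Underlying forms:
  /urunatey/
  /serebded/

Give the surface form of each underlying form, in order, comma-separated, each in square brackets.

[orunaty], [srbdt]

/urunatey/:
  A Labial Nasal Assimilation: no change — [urunatey]
  B Final Devoicing: no change — [urunatey]
  C Medial Vowel Deletion: [urunatey] → [urunaty]
  D Pre-Liquid Lowering: [urunaty] → [orunaty]
/serebded/:
  A Labial Nasal Assimilation: no change — [serebded]
  B Final Devoicing: [serebded] → [serebdet]
  C Medial Vowel Deletion: [serebdet] → [srbdt]
  D Pre-Liquid Lowering: no change — [srbdt]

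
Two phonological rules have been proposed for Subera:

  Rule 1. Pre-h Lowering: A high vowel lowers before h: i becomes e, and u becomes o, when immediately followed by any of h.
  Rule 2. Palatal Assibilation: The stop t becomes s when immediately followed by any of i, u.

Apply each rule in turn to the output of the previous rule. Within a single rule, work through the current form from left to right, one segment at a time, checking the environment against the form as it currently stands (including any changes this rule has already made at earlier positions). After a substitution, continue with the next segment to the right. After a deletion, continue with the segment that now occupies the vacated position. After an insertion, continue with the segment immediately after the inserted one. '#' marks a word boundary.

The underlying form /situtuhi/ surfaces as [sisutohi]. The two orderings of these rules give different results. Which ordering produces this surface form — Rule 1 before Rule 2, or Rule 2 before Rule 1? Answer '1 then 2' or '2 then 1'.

1 then 2

Order 1 then 2:
  1 Pre-h Lowering: [situtuhi] → [situtohi]
  2 Palatal Assibilation: [situtohi] → [sisutohi]
  result: [sisutohi]
Order 2 then 1:
  2 Palatal Assibilation: [situtuhi] → [sisusuhi]
  1 Pre-h Lowering: [sisusuhi] → [sisusohi]
  result: [sisusohi]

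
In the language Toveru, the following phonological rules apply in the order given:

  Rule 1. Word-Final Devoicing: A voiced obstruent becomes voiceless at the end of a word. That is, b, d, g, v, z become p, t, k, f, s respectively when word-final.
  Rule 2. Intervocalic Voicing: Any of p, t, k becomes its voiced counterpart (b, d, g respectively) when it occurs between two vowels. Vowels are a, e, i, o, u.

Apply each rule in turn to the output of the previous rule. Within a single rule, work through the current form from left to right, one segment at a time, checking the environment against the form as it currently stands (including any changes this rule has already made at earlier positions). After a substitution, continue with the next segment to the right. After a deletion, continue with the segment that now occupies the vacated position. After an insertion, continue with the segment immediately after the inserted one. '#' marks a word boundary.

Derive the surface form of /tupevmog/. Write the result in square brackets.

Rule 1 Word-Final Devoicing: [tupevmog] → [tupevmok]
Rule 2 Intervocalic Voicing: [tupevmok] → [tubevmok]

[tubevmok]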